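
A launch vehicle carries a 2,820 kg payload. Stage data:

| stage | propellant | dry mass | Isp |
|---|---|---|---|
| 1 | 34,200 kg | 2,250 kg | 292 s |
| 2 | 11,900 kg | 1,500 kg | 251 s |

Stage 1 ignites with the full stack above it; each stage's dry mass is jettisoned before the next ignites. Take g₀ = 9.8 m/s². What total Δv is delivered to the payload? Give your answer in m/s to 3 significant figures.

Ignition mass of stage 1 = 34,200+2,250 + 11,900+1,500 + 2,820 = 52,670 kg.
Stage 1: m₀ = 52,670 kg, m_f = 52,670 − 34,200 = 18,470 kg; Δv = 292×9.8×ln(2.852) = 2861.6×1.0479 ≈ 2999 m/s.
Stage 2: m₀ = 16,220 kg, m_f = 16,220 − 11,900 = 4,320 kg; Δv = 251×9.8×ln(3.755) = 2459.8×1.3230 ≈ 3254 m/s.
Total Δv = 2999 + 3254 = 6253 m/s.

Δv ≈ 6250 m/s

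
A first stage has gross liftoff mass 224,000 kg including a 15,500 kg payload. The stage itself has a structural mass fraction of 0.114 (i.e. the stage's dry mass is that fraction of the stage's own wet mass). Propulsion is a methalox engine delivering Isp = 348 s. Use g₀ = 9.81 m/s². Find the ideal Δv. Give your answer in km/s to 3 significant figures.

Δv ≈ 5.94 km/s

Stage wet mass = m₀ − payload = 224,000 − 15,500 = 208,500 kg.
Stage dry mass = ε × stage wet mass = 0.114 × 208,500 = 23,769 kg.
Burnout mass m_f = stage dry + payload = 23,769 + 15,500 = 39,269 kg.
v_e = Isp · g₀ = 348 × 9.81 = 3413.9 m/s.
Δv = v_e · ln(224,000/39,269) = 3413.9 × ln(5.704) = 3413.9 × 1.7412 ≈ 5944 m/s.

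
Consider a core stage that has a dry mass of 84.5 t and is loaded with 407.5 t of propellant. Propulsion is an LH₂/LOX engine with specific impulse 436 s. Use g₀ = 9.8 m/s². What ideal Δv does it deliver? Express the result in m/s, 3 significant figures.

Δv ≈ 7530 m/s

v_e = Isp · g₀ = 436 × 9.8 = 4272.8 m/s.
m₀ = m_dry + m_prop = 84.5 + 407.5 = 492 t.
Δv = v_e · ln(m₀/m_f) = 4272.8 × ln(5.822) = 4272.8 × 1.7617 ≈ 7527.5 m/s.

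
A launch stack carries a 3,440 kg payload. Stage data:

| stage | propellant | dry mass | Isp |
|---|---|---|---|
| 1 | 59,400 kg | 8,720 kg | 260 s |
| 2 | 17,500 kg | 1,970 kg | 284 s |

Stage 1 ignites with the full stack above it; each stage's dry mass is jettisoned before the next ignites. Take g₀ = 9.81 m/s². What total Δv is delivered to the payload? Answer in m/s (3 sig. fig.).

Ignition mass of stage 1 = 59,400+8,720 + 17,500+1,970 + 3,440 = 91,030 kg.
Stage 1: m₀ = 91,030 kg, m_f = 91,030 − 59,400 = 31,630 kg; Δv = 260×9.81×ln(2.878) = 2550.6×1.0571 ≈ 2696 m/s.
Stage 2: m₀ = 22,910 kg, m_f = 22,910 − 17,500 = 5,410 kg; Δv = 284×9.81×ln(4.235) = 2786.0×1.4433 ≈ 4021 m/s.
Total Δv = 2696 + 4021 = 6717 m/s.

Δv ≈ 6720 m/s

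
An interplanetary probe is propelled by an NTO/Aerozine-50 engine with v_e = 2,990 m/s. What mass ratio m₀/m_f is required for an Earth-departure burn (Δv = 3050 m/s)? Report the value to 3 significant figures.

m₀/m_f = exp(Δv / v_e) = exp(3050 / 2990.0) = exp(1.0201) = 2.7734.

mass ratio ≈ 2.77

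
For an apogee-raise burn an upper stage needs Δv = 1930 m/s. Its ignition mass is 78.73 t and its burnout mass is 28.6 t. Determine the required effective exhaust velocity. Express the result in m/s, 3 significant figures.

v_e ≈ 1910 m/s

ln(m₀/m_f) = ln(78730/28600) = ln(2.753) = 1.0126.
Rocket equation: v_e = Δv / ln(m₀/m_f) = 1930 / 1.0126 = 1906.0 m/s.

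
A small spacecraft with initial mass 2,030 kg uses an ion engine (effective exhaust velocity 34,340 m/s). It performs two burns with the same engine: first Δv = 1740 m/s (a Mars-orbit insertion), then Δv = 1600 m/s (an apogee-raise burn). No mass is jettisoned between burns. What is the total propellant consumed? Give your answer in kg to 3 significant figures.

total propellant consumed ≈ 188 kg

After the first burn: m = 2030 × exp(−1740/34340.0) = 2030 × 0.95059 = 1,929.7 kg.
After the second burn: m = 1,929.7 × exp(−1600/34340.0) = 1,929.7 × 0.95448 = 1,841.86 kg.
Total propellant = m₀ − m_final = 2030 − 1,841.86 = 188.14 kg.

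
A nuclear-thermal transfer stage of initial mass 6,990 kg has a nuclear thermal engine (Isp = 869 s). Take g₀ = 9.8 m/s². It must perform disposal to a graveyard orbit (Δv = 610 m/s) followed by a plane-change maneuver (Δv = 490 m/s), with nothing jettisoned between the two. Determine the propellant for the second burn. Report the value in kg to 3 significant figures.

propellant for the second burn ≈ 364 kg

v_e = Isp · g₀ = 869 × 9.8 = 8516.2 m/s.
After the first burn: m = 6990 × exp(−610/8516.2) = 6990 × 0.93088 = 6,506.85 kg.
After the second burn: m = 6,506.85 × exp(−490/8516.2) = 6,506.85 × 0.94409 = 6,143.05 kg.
Second-burn propellant = 6,506.85 − 6,143.05 = 363.8 kg.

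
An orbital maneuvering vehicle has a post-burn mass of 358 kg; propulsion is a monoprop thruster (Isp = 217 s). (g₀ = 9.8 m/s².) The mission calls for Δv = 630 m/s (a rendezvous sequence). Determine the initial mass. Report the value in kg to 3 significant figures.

v_e = Isp · g₀ = 217 × 9.8 = 2126.6 m/s.
By the Tsiolkovsky rocket equation, m₀/m_f = exp(Δv / v_e) = exp(630 / 2126.6) = exp(0.2962) = 1.3448.
m₀ = m_f × 1.3448 = 358 × 1.3448 = 481.438 kg.

initial mass ≈ 481 kg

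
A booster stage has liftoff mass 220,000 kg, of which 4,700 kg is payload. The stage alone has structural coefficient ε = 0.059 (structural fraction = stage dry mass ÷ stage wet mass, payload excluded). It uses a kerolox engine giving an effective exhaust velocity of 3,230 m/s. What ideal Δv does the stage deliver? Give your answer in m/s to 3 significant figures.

Δv ≈ 8190 m/s

Stage wet mass = m₀ − payload = 220,000 − 4,700 = 215,300 kg.
Stage dry mass = ε × stage wet mass = 0.059 × 215,300 = 12,702.7 kg.
Burnout mass m_f = stage dry + payload = 12,702.7 + 4,700 = 17,402.7 kg.
By the Tsiolkovsky rocket equation, Δv = v_e · ln(220,000/17,402.7) = 3230.0 × ln(12.64) = 3230.0 × 2.5370 ≈ 8195 m/s.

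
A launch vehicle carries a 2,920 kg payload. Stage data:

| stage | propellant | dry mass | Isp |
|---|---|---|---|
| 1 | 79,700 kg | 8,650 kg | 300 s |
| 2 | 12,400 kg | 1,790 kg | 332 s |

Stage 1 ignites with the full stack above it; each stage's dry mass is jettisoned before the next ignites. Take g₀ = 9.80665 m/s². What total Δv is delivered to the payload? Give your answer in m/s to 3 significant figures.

Ignition mass of stage 1 = 79,700+8,650 + 12,400+1,790 + 2,920 = 105,460 kg.
Stage 1: m₀ = 105,460 kg, m_f = 105,460 − 79,700 = 25,760 kg; Δv = 300×9.80665×ln(4.094) = 2942.0×1.4095 ≈ 4147 m/s.
Stage 2: m₀ = 17,110 kg, m_f = 17,110 − 12,400 = 4,710 kg; Δv = 332×9.80665×ln(3.633) = 3255.8×1.2900 ≈ 4200 m/s.
Total Δv = 4147 + 4200 = 8347 m/s.

Δv ≈ 8350 m/s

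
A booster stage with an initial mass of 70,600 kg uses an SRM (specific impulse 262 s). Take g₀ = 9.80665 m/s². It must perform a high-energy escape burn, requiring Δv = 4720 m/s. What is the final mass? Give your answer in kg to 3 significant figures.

final mass ≈ 11200 kg

v_e = Isp · g₀ = 262 × 9.80665 = 2569.3 m/s.
By the Tsiolkovsky rocket equation, m₀/m_f = exp(Δv / v_e) = exp(4720 / 2569.3) = exp(1.8370) = 6.2780.
m_f = m₀ / 6.2780 = 70,600 / 6.2780 = 11,245.6 kg.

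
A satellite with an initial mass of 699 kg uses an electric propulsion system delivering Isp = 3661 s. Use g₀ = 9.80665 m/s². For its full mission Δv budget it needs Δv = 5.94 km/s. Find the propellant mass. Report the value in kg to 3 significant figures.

propellant mass ≈ 107 kg

v_e = Isp · g₀ = 3661 × 9.80665 = 35902.1 m/s.
m₀/m_f = exp(Δv / v_e) = exp(5940 / 35902.1) = exp(0.1654) = 1.1799.
m_f = 699 / 1.1799 = 592.423 kg, so propellant = m₀ − m_f = 699 − 592.423 = 106.577 kg.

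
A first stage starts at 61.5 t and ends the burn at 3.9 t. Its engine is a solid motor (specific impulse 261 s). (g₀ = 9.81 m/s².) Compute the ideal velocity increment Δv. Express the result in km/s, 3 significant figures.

Δv ≈ 7.06 km/s

v_e = Isp · g₀ = 261 × 9.81 = 2560.4 m/s.
Δv = v_e · ln(m₀/m_f) = 2560.4 × ln(15.77) = 2560.4 × 2.7581 ≈ 7061.8 m/s.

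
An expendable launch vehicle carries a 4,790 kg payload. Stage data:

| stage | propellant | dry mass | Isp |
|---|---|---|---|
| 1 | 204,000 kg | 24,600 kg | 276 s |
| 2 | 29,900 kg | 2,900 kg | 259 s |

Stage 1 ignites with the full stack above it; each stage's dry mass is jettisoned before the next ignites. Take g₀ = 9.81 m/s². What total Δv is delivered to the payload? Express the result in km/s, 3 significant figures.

Δv ≈ 7.97 km/s

Ignition mass of stage 1 = 204,000+24,600 + 29,900+2,900 + 4,790 = 266,190 kg.
Stage 1: m₀ = 266,190 kg, m_f = 266,190 − 204,000 = 62,190 kg; Δv = 276×9.81×ln(4.28) = 2707.6×1.4540 ≈ 3937 m/s.
Stage 2: m₀ = 37,590 kg, m_f = 37,590 − 29,900 = 7,690 kg; Δv = 259×9.81×ln(4.888) = 2540.8×1.5868 ≈ 4032 m/s.
Total Δv = 3937 + 4032 = 7969 m/s.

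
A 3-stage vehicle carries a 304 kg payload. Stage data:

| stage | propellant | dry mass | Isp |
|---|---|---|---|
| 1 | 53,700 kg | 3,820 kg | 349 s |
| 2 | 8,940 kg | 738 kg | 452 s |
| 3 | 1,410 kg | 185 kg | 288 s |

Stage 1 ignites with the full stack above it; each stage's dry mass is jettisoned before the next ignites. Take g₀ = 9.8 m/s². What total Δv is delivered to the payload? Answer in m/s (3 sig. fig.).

Δv ≈ 15500 m/s

Ignition mass of stage 1 = 53,700+3,820 + 8,940+738 + 1,410+185 + 304 = 69,097 kg.
Stage 1: m₀ = 69,097 kg, m_f = 69,097 − 53,700 = 15,397 kg; Δv = 349×9.8×ln(4.488) = 3420.2×1.5013 ≈ 5135 m/s.
Stage 2: m₀ = 11,577 kg, m_f = 11,577 − 8,940 = 2,637 kg; Δv = 452×9.8×ln(4.39) = 4429.6×1.4794 ≈ 6553 m/s.
Stage 3: m₀ = 1,899 kg, m_f = 1,899 − 1,410 = 489 kg; Δv = 288×9.8×ln(3.883) = 2822.4×1.3567 ≈ 3829 m/s.
Total Δv = 5135 + 6553 + 3829 = 15517 m/s.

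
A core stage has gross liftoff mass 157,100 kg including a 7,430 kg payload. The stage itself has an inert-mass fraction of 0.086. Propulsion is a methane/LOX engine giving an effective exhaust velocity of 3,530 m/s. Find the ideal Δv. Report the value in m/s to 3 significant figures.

Stage wet mass = m₀ − payload = 157,100 − 7,430 = 149,670 kg.
Stage dry mass = ε × stage wet mass = 0.086 × 149,670 = 12,871.6 kg.
Burnout mass m_f = stage dry + payload = 12,871.6 + 7,430 = 20,301.6 kg.
From the ideal rocket equation, Δv = v_e · ln(157,100/20,301.6) = 3530.0 × ln(7.738) = 3530.0 × 2.0462 ≈ 7223 m/s.

Δv ≈ 7220 m/s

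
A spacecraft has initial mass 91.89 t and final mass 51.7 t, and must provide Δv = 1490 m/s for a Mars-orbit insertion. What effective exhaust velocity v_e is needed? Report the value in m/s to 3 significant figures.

ln(m₀/m_f) = ln(91890/51700) = ln(1.777) = 0.5751.
From the ideal rocket equation, v_e = Δv / ln(m₀/m_f) = 1490 / 0.5751 = 2590.7 m/s.

v_e ≈ 2590 m/s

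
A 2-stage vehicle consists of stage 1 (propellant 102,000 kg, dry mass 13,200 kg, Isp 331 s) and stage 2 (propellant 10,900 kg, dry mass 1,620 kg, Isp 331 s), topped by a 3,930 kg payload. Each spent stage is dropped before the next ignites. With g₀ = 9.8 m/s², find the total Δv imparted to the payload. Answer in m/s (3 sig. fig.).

Δv ≈ 8360 m/s

Ignition mass of stage 1 = 102,000+13,200 + 10,900+1,620 + 3,930 = 131,650 kg.
Stage 1: m₀ = 131,650 kg, m_f = 131,650 − 102,000 = 29,650 kg; Δv = 331×9.8×ln(4.44) = 3243.8×1.4907 ≈ 4835 m/s.
Stage 2: m₀ = 16,450 kg, m_f = 16,450 − 10,900 = 5,550 kg; Δv = 331×9.8×ln(2.964) = 3243.8×1.0865 ≈ 3524 m/s.
Total Δv = 4835 + 3524 = 8359 m/s.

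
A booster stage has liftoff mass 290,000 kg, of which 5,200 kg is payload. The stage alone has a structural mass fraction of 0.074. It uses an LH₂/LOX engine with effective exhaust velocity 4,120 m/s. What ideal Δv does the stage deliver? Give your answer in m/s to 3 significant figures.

Δv ≈ 9890 m/s

Stage wet mass = m₀ − payload = 290,000 − 5,200 = 284,800 kg.
Stage dry mass = ε × stage wet mass = 0.074 × 284,800 = 21,075.2 kg.
Burnout mass m_f = stage dry + payload = 21,075.2 + 5,200 = 26,275.2 kg.
By the Tsiolkovsky rocket equation, Δv = v_e · ln(290,000/26,275.2) = 4120.0 × ln(11.04) = 4120.0 × 2.4013 ≈ 9893 m/s.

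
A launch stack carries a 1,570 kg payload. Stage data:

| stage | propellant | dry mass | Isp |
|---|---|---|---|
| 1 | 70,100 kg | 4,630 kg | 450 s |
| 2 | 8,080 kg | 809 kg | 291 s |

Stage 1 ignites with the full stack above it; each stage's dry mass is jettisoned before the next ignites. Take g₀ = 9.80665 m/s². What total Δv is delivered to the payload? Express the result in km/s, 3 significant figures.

Δv ≈ 11.9 km/s

Ignition mass of stage 1 = 70,100+4,630 + 8,080+809 + 1,570 = 85,189 kg.
Stage 1: m₀ = 85,189 kg, m_f = 85,189 − 70,100 = 15,089 kg; Δv = 450×9.80665×ln(5.646) = 4413.0×1.7309 ≈ 7638 m/s.
Stage 2: m₀ = 10,459 kg, m_f = 10,459 − 8,080 = 2,379 kg; Δv = 291×9.80665×ln(4.396) = 2853.7×1.4808 ≈ 4226 m/s.
Total Δv = 7638 + 4226 = 11864 m/s.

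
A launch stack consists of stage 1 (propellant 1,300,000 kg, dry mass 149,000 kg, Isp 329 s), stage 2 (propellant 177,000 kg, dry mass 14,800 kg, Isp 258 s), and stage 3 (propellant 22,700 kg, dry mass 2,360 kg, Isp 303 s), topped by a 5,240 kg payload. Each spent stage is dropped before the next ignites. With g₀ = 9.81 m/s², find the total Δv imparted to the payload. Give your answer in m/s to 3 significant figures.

Δv ≈ 13000 m/s

Ignition mass of stage 1 = 1,300,000+149,000 + 177,000+14,800 + 22,700+2,360 + 5,240 = 1,671,100 kg.
Stage 1: m₀ = 1,671,100 kg, m_f = 1,671,100 − 1,300,000 = 371,100 kg; Δv = 329×9.81×ln(4.503) = 3227.5×1.5048 ≈ 4857 m/s.
Stage 2: m₀ = 222,100 kg, m_f = 222,100 − 177,000 = 45,100 kg; Δv = 258×9.81×ln(4.925) = 2531.0×1.5942 ≈ 4035 m/s.
Stage 3: m₀ = 30,300 kg, m_f = 30,300 − 22,700 = 7,600 kg; Δv = 303×9.81×ln(3.987) = 2972.4×1.3830 ≈ 4111 m/s.
Total Δv = 4857 + 4035 + 4111 = 13003 m/s.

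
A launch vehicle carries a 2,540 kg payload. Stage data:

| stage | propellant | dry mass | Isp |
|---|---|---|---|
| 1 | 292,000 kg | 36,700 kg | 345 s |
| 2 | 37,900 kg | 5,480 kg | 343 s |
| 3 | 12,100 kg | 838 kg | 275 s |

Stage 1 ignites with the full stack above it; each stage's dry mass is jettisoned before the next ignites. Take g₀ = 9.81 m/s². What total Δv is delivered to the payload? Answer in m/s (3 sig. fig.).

Ignition mass of stage 1 = 292,000+36,700 + 37,900+5,480 + 12,100+838 + 2,540 = 387,558 kg.
Stage 1: m₀ = 387,558 kg, m_f = 387,558 − 292,000 = 95,558 kg; Δv = 345×9.81×ln(4.056) = 3384.5×1.4001 ≈ 4739 m/s.
Stage 2: m₀ = 58,858 kg, m_f = 58,858 − 37,900 = 20,958 kg; Δv = 343×9.81×ln(2.808) = 3364.8×1.0326 ≈ 3475 m/s.
Stage 3: m₀ = 15,478 kg, m_f = 15,478 − 12,100 = 3,378 kg; Δv = 275×9.81×ln(4.582) = 2697.8×1.5221 ≈ 4106 m/s.
Total Δv = 4739 + 3475 + 4106 = 12320 m/s.

Δv ≈ 12300 m/s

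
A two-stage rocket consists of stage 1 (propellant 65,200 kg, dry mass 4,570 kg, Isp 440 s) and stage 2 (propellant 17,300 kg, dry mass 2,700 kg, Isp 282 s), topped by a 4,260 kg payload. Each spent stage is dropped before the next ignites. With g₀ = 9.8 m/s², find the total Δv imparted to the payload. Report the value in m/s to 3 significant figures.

Ignition mass of stage 1 = 65,200+4,570 + 17,300+2,700 + 4,260 = 94,030 kg.
Stage 1: m₀ = 94,030 kg, m_f = 94,030 − 65,200 = 28,830 kg; Δv = 440×9.8×ln(3.262) = 4312.0×1.1822 ≈ 5098 m/s.
Stage 2: m₀ = 24,260 kg, m_f = 24,260 − 17,300 = 6,960 kg; Δv = 282×9.8×ln(3.486) = 2763.6×1.2486 ≈ 3451 m/s.
Total Δv = 5098 + 3451 = 8549 m/s.

Δv ≈ 8550 m/s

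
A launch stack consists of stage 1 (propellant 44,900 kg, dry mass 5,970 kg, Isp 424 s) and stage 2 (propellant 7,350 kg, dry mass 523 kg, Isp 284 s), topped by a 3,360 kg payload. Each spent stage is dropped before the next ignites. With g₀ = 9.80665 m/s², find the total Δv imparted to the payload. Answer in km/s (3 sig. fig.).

Ignition mass of stage 1 = 44,900+5,970 + 7,350+523 + 3,360 = 62,103 kg.
Stage 1: m₀ = 62,103 kg, m_f = 62,103 − 44,900 = 17,203 kg; Δv = 424×9.80665×ln(3.61) = 4158.0×1.2837 ≈ 5338 m/s.
Stage 2: m₀ = 11,233 kg, m_f = 11,233 − 7,350 = 3,883 kg; Δv = 284×9.80665×ln(2.893) = 2785.1×1.0622 ≈ 2958 m/s.
Total Δv = 5338 + 2958 = 8296 m/s.

Δv ≈ 8.30 km/s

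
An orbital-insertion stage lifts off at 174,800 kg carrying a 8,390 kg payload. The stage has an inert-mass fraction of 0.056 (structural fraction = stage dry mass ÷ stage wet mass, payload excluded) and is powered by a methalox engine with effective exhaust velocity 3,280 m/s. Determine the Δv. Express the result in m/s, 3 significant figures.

Stage wet mass = m₀ − payload = 174,800 − 8,390 = 166,410 kg.
Stage dry mass = ε × stage wet mass = 0.056 × 166,410 = 9,318.96 kg.
Burnout mass m_f = stage dry + payload = 9,318.96 + 8,390 = 17,708.96 kg.
Δv = v_e · ln(174,800/17,708.96) = 3280.0 × ln(9.871) = 3280.0 × 2.2896 ≈ 7510 m/s.

Δv ≈ 7510 m/s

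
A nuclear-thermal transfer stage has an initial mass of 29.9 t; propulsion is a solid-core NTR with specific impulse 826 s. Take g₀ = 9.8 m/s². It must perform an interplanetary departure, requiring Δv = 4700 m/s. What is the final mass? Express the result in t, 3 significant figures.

v_e = Isp · g₀ = 826 × 9.8 = 8094.8 m/s.
Rocket equation: m₀/m_f = exp(Δv / v_e) = exp(4700 / 8094.8) = exp(0.5806) = 1.7871.
m_f = m₀ / 1.7871 = 29.9 / 1.7871 = 16.731 t.

final mass ≈ 16.7 t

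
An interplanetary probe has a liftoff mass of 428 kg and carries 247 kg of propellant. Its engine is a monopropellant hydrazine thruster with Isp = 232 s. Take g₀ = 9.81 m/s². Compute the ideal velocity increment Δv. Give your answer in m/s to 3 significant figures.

Δv ≈ 1960 m/s

v_e = Isp · g₀ = 232 × 9.81 = 2275.9 m/s.
m_f = m₀ − m_prop = 428 − 247 = 181 kg.
Using Δv = v_e ln(m₀/m_f): Δv = v_e · ln(m₀/m_f) = 2275.9 × ln(2.365) = 2275.9 × 0.8606 ≈ 1958.7 m/s.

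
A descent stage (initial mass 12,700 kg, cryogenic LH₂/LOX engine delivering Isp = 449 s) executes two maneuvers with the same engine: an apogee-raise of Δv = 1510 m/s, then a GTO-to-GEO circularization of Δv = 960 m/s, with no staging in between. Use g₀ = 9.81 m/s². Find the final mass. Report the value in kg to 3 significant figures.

v_e = Isp · g₀ = 449 × 9.81 = 4404.7 m/s.
After the first burn: m = 12700 × exp(−1510/4404.7) = 12700 × 0.70977 = 9,014.08 kg.
After the second burn: m = 9,014.08 × exp(−960/4404.7) = 9,014.08 × 0.80417 = 7,248.85 kg.

final mass ≈ 7250 kg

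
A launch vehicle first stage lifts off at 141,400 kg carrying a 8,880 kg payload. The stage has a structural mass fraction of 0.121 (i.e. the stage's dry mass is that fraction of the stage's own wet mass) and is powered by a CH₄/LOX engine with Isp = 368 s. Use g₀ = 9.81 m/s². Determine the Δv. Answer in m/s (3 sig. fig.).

Stage wet mass = m₀ − payload = 141,400 − 8,880 = 132,520 kg.
Stage dry mass = ε × stage wet mass = 0.121 × 132,520 = 16,034.9 kg.
Burnout mass m_f = stage dry + payload = 16,034.9 + 8,880 = 24,914.9 kg.
v_e = Isp · g₀ = 368 × 9.81 = 3610.1 m/s.
Using Δv = v_e ln(m₀/m_f): Δv = v_e · ln(141,400/24,914.9) = 3610.1 × ln(5.675) = 3610.1 × 1.7361 ≈ 6268 m/s.

Δv ≈ 6270 m/s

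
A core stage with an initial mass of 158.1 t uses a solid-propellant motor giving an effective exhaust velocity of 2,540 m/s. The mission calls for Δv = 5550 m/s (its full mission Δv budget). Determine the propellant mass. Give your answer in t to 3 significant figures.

propellant mass ≈ 140 t

Rocket equation: m₀/m_f = exp(Δv / v_e) = exp(5550 / 2540.0) = exp(2.1850) = 8.8910.
m_f = 158.1 / 8.8910 = 17.782 t, so propellant = m₀ − m_f = 158.1 − 17.782 = 140.318 t.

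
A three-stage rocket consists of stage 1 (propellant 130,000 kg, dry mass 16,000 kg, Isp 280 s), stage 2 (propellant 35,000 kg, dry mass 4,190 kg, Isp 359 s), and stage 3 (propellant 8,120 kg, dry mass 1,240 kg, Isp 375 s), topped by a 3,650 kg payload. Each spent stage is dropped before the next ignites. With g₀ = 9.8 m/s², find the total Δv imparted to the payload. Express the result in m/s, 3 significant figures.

Δv ≈ 10400 m/s

Ignition mass of stage 1 = 130,000+16,000 + 35,000+4,190 + 8,120+1,240 + 3,650 = 198,200 kg.
Stage 1: m₀ = 198,200 kg, m_f = 198,200 − 130,000 = 68,200 kg; Δv = 280×9.8×ln(2.906) = 2744.0×1.0668 ≈ 2927 m/s.
Stage 2: m₀ = 52,200 kg, m_f = 52,200 − 35,000 = 17,200 kg; Δv = 359×9.8×ln(3.035) = 3518.2×1.1102 ≈ 3906 m/s.
Stage 3: m₀ = 13,010 kg, m_f = 13,010 − 8,120 = 4,890 kg; Δv = 375×9.8×ln(2.661) = 3675.0×0.9785 ≈ 3596 m/s.
Total Δv = 2927 + 3906 + 3596 = 10429 m/s.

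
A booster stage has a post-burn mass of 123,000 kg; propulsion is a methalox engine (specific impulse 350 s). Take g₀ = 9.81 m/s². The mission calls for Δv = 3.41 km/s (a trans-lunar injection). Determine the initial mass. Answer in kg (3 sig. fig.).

initial mass ≈ 332000 kg

v_e = Isp · g₀ = 350 × 9.81 = 3433.5 m/s.
By the Tsiolkovsky rocket equation, m₀/m_f = exp(Δv / v_e) = exp(3410 / 3433.5) = exp(0.9932) = 2.6997.
m₀ = m_f × 2.6997 = 123,000 × 2.6997 = 332,063 kg.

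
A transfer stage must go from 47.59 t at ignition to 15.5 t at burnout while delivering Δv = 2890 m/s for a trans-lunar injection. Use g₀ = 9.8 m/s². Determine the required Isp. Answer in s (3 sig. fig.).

Isp ≈ 263 s

ln(m₀/m_f) = ln(47590/15500) = ln(3.07) = 1.1218.
v_e = Δv / ln(m₀/m_f) = 2890 / 1.1218 = 2576.3 m/s.
Isp = v_e / g₀ = 2576.3 / 9.8 = 262.9 s.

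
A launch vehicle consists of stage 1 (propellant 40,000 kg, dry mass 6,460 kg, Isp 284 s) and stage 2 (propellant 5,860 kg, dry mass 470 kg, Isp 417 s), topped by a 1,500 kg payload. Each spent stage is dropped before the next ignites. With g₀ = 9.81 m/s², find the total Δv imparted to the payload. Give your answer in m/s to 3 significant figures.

Ignition mass of stage 1 = 40,000+6,460 + 5,860+470 + 1,500 = 54,290 kg.
Stage 1: m₀ = 54,290 kg, m_f = 54,290 − 40,000 = 14,290 kg; Δv = 284×9.81×ln(3.799) = 2786.0×1.3348 ≈ 3719 m/s.
Stage 2: m₀ = 7,830 kg, m_f = 7,830 − 5,860 = 1,970 kg; Δv = 417×9.81×ln(3.975) = 4090.8×1.3799 ≈ 5645 m/s.
Total Δv = 3719 + 5645 = 9364 m/s.

Δv ≈ 9360 m/s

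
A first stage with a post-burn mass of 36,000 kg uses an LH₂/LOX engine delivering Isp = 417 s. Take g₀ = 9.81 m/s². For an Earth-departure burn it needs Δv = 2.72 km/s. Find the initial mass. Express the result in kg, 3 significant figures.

initial mass ≈ 70000 kg

v_e = Isp · g₀ = 417 × 9.81 = 4090.8 m/s.
Rocket equation: m₀/m_f = exp(Δv / v_e) = exp(2720 / 4090.8) = exp(0.6649) = 1.9443.
m₀ = m_f × 1.9443 = 36,000 × 1.9443 = 69,994.8 kg.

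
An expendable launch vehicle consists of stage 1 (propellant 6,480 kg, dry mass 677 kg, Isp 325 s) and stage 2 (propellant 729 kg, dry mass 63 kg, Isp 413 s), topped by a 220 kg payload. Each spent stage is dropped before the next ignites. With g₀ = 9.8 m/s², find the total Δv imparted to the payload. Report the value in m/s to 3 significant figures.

Δv ≈ 10200 m/s

Ignition mass of stage 1 = 6,480+677 + 729+63 + 220 = 8,169 kg.
Stage 1: m₀ = 8,169 kg, m_f = 8,169 − 6,480 = 1,689 kg; Δv = 325×9.8×ln(4.837) = 3185.0×1.5762 ≈ 5020 m/s.
Stage 2: m₀ = 1,012 kg, m_f = 1,012 − 729 = 283 kg; Δv = 413×9.8×ln(3.576) = 4047.4×1.2742 ≈ 5157 m/s.
Total Δv = 5020 + 5157 = 10177 m/s.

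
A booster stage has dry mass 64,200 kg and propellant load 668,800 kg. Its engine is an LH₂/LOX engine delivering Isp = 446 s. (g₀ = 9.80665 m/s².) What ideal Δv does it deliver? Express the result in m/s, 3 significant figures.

Δv ≈ 10700 m/s

v_e = Isp · g₀ = 446 × 9.80665 = 4373.8 m/s.
m₀ = m_dry + m_prop = 64,200 + 668,800 = 733,000 kg.
Δv = v_e · ln(m₀/m_f) = 4373.8 × ln(11.42) = 4373.8 × 2.4351 ≈ 10650.7 m/s.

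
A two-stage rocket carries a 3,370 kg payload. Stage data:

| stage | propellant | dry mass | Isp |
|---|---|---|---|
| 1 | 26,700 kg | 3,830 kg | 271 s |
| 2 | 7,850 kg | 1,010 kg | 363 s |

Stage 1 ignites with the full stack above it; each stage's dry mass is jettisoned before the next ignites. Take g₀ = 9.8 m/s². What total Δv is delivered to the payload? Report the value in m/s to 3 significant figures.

Δv ≈ 6250 m/s

Ignition mass of stage 1 = 26,700+3,830 + 7,850+1,010 + 3,370 = 42,760 kg.
Stage 1: m₀ = 42,760 kg, m_f = 42,760 − 26,700 = 16,060 kg; Δv = 271×9.8×ln(2.663) = 2655.8×0.9793 ≈ 2601 m/s.
Stage 2: m₀ = 12,230 kg, m_f = 12,230 − 7,850 = 4,380 kg; Δv = 363×9.8×ln(2.792) = 3557.4×1.0268 ≈ 3653 m/s.
Total Δv = 2601 + 3653 = 6254 m/s.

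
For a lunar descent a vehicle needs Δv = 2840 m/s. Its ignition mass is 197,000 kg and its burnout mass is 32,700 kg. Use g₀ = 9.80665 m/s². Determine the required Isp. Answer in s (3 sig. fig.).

ln(m₀/m_f) = ln(197000/32700) = ln(6.024) = 1.7958.
From the ideal rocket equation, v_e = Δv / ln(m₀/m_f) = 2840 / 1.7958 = 1581.4 m/s.
Isp = v_e / g₀ = 1581.4 / 9.80665 = 161.3 s.

Isp ≈ 161 s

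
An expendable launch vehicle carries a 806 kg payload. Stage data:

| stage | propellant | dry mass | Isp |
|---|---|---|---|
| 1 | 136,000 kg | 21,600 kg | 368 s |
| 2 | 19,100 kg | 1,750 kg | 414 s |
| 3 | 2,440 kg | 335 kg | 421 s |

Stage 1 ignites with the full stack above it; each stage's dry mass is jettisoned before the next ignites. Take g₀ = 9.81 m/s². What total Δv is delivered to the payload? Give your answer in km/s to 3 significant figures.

Ignition mass of stage 1 = 136,000+21,600 + 19,100+1,750 + 2,440+335 + 806 = 182,031 kg.
Stage 1: m₀ = 182,031 kg, m_f = 182,031 − 136,000 = 46,031 kg; Δv = 368×9.81×ln(3.955) = 3610.1×1.3749 ≈ 4963 m/s.
Stage 2: m₀ = 24,431 kg, m_f = 24,431 − 19,100 = 5,331 kg; Δv = 414×9.81×ln(4.583) = 4061.3×1.5223 ≈ 6183 m/s.
Stage 3: m₀ = 3,581 kg, m_f = 3,581 − 2,440 = 1,141 kg; Δv = 421×9.81×ln(3.138) = 4130.0×1.1437 ≈ 4724 m/s.
Total Δv = 4963 + 6183 + 4724 = 15870 m/s.

Δv ≈ 15.9 km/s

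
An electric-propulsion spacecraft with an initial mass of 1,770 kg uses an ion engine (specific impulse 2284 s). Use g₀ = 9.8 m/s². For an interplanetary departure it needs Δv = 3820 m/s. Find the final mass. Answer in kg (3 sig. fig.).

final mass ≈ 1490 kg

v_e = Isp · g₀ = 2284 × 9.8 = 22383.2 m/s.
m₀/m_f = exp(Δv / v_e) = exp(3820 / 22383.2) = exp(0.1707) = 1.1861.
m_f = m₀ / 1.1861 = 1,770 / 1.1861 = 1,492.29 kg.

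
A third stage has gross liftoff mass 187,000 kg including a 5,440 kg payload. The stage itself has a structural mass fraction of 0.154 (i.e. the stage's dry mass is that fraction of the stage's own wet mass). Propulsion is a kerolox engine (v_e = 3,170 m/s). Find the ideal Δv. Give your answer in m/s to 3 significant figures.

Stage wet mass = m₀ − payload = 187,000 − 5,440 = 181,560 kg.
Stage dry mass = ε × stage wet mass = 0.154 × 181,560 = 27,960.2 kg.
Burnout mass m_f = stage dry + payload = 27,960.2 + 5,440 = 33,400.2 kg.
By the Tsiolkovsky rocket equation, Δv = v_e · ln(187,000/33,400.2) = 3170.0 × ln(5.599) = 3170.0 × 1.7225 ≈ 5460 m/s.

Δv ≈ 5460 m/s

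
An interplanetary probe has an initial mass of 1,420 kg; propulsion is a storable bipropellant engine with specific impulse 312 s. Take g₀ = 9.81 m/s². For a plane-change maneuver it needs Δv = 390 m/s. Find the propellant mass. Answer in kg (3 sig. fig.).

v_e = Isp · g₀ = 312 × 9.81 = 3060.7 m/s.
m₀/m_f = exp(Δv / v_e) = exp(390 / 3060.7) = exp(0.1274) = 1.1359.
m_f = 1,420 / 1.1359 = 1,250.11 kg, so propellant = m₀ − m_f = 1,420 − 1,250.11 = 169.89 kg.

propellant mass ≈ 170 kg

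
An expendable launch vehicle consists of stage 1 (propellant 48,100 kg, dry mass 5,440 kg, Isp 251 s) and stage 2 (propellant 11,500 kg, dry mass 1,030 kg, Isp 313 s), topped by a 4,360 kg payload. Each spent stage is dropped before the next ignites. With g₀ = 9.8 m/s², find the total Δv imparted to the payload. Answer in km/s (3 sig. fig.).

Δv ≈ 6.33 km/s

Ignition mass of stage 1 = 48,100+5,440 + 11,500+1,030 + 4,360 = 70,430 kg.
Stage 1: m₀ = 70,430 kg, m_f = 70,430 − 48,100 = 22,330 kg; Δv = 251×9.8×ln(3.154) = 2459.8×1.1487 ≈ 2826 m/s.
Stage 2: m₀ = 16,890 kg, m_f = 16,890 − 11,500 = 5,390 kg; Δv = 313×9.8×ln(3.134) = 3067.4×1.1422 ≈ 3504 m/s.
Total Δv = 2826 + 3504 = 6330 m/s.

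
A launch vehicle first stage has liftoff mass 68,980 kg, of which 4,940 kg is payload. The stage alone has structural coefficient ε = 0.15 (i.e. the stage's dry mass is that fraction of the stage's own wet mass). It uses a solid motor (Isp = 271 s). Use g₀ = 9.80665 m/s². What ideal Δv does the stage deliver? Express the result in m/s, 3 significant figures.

Stage wet mass = m₀ − payload = 68,980 − 4,940 = 64,040 kg.
Stage dry mass = ε × stage wet mass = 0.15 × 64,040 = 9,606 kg.
Burnout mass m_f = stage dry + payload = 9,606 + 4,940 = 14,546 kg.
v_e = Isp · g₀ = 271 × 9.80665 = 2657.6 m/s.
By the Tsiolkovsky rocket equation, Δv = v_e · ln(68,980/14,546) = 2657.6 × ln(4.742) = 2657.6 × 1.5565 ≈ 4137 m/s.

Δv ≈ 4140 m/s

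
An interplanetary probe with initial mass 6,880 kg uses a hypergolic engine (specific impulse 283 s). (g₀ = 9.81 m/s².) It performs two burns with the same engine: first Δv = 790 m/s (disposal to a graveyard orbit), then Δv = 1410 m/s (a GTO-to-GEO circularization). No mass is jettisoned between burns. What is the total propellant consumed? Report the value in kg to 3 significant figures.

total propellant consumed ≈ 3770 kg

v_e = Isp · g₀ = 283 × 9.81 = 2776.2 m/s.
After the first burn: m = 6880 × exp(−790/2776.2) = 6880 × 0.75235 = 5,176.17 kg.
After the second burn: m = 5,176.17 × exp(−1410/2776.2) = 5,176.17 × 0.60177 = 3,114.86 kg.
Total propellant = m₀ − m_final = 6880 − 3,114.86 = 3,765.14 kg.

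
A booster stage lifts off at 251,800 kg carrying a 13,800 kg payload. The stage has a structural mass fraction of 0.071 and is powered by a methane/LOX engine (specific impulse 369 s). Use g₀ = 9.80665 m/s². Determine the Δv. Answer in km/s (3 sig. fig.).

Stage wet mass = m₀ − payload = 251,800 − 13,800 = 238,000 kg.
Stage dry mass = ε × stage wet mass = 0.071 × 238,000 = 16,898 kg.
Burnout mass m_f = stage dry + payload = 16,898 + 13,800 = 30,698 kg.
v_e = Isp · g₀ = 369 × 9.80665 = 3618.7 m/s.
From the ideal rocket equation, Δv = v_e · ln(251,800/30,698) = 3618.7 × ln(8.202) = 3618.7 × 2.1044 ≈ 7615 m/s.

Δv ≈ 7.62 km/s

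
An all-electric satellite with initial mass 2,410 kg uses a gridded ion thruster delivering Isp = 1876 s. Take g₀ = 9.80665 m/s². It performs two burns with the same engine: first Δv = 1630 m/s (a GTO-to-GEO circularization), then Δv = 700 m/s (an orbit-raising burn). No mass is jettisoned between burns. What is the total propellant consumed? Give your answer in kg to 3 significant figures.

total propellant consumed ≈ 287 kg

v_e = Isp · g₀ = 1876 × 9.80665 = 18397.3 m/s.
After the first burn: m = 2410 × exp(−1630/18397.3) = 2410 × 0.91521 = 2,205.66 kg.
After the second burn: m = 2,205.66 × exp(−700/18397.3) = 2,205.66 × 0.96267 = 2,123.32 kg.
Total propellant = m₀ − m_final = 2410 − 2,123.32 = 286.68 kg.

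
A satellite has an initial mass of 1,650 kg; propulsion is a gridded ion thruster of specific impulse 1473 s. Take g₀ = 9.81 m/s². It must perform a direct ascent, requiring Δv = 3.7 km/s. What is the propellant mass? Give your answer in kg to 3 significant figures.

v_e = Isp · g₀ = 1473 × 9.81 = 14450.1 m/s.
m₀/m_f = exp(Δv / v_e) = exp(3700 / 14450.1) = exp(0.2561) = 1.2918.
m_f = 1,650 / 1.2918 = 1,277.29 kg, so propellant = m₀ − m_f = 1,650 − 1,277.29 = 372.71 kg.

propellant mass ≈ 373 kg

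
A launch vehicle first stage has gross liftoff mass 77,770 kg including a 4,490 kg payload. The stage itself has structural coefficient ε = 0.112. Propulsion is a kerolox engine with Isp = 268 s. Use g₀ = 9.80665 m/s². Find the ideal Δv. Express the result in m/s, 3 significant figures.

Stage wet mass = m₀ − payload = 77,770 − 4,490 = 73,280 kg.
Stage dry mass = ε × stage wet mass = 0.112 × 73,280 = 8,207.36 kg.
Burnout mass m_f = stage dry + payload = 8,207.36 + 4,490 = 12,697.36 kg.
v_e = Isp · g₀ = 268 × 9.80665 = 2628.2 m/s.
Using Δv = v_e ln(m₀/m_f): Δv = v_e · ln(77,770/12,697.36) = 2628.2 × ln(6.125) = 2628.2 × 1.8124 ≈ 4763 m/s.

Δv ≈ 4760 m/s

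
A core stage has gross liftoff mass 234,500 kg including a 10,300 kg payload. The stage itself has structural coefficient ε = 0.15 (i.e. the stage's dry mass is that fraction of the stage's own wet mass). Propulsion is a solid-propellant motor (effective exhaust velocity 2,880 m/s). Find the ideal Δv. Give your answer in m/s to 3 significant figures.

Δv ≈ 4820 m/s

Stage wet mass = m₀ − payload = 234,500 − 10,300 = 224,200 kg.
Stage dry mass = ε × stage wet mass = 0.15 × 224,200 = 33,630 kg.
Burnout mass m_f = stage dry + payload = 33,630 + 10,300 = 43,930 kg.
Δv = v_e · ln(234,500/43,930) = 2880.0 × ln(5.338) = 2880.0 × 1.6749 ≈ 4824 m/s.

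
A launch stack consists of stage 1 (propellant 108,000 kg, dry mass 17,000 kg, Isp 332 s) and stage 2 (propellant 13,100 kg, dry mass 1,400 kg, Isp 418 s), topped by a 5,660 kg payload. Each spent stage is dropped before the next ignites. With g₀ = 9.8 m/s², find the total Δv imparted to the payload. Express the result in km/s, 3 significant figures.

Ignition mass of stage 1 = 108,000+17,000 + 13,100+1,400 + 5,660 = 145,160 kg.
Stage 1: m₀ = 145,160 kg, m_f = 145,160 − 108,000 = 37,160 kg; Δv = 332×9.8×ln(3.906) = 3253.6×1.3626 ≈ 4433 m/s.
Stage 2: m₀ = 20,160 kg, m_f = 20,160 − 13,100 = 7,060 kg; Δv = 418×9.8×ln(2.856) = 4096.4×1.0493 ≈ 4298 m/s.
Total Δv = 4433 + 4298 = 8731 m/s.

Δv ≈ 8.73 km/s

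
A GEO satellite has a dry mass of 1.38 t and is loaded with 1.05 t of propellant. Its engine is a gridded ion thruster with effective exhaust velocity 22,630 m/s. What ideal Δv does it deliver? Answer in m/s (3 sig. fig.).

m₀ = m_dry + m_prop = 1.38 + 1.05 = 2.43 t.
From the ideal rocket equation, Δv = v_e · ln(m₀/m_f) = 22630.0 × ln(1.761) = 22630.0 × 0.5658 ≈ 12804.2 m/s.

Δv ≈ 12800 m/s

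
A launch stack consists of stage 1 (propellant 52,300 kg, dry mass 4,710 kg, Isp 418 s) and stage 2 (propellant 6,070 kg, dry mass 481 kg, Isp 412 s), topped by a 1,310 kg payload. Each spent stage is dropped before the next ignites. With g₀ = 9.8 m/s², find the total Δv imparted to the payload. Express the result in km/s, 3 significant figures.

Ignition mass of stage 1 = 52,300+4,710 + 6,070+481 + 1,310 = 64,871 kg.
Stage 1: m₀ = 64,871 kg, m_f = 64,871 − 52,300 = 12,571 kg; Δv = 418×9.8×ln(5.16) = 4096.4×1.6410 ≈ 6722 m/s.
Stage 2: m₀ = 7,861 kg, m_f = 7,861 − 6,070 = 1,791 kg; Δv = 412×9.8×ln(4.389) = 4037.6×1.4791 ≈ 5972 m/s.
Total Δv = 6722 + 5972 = 12694 m/s.

Δv ≈ 12.7 km/s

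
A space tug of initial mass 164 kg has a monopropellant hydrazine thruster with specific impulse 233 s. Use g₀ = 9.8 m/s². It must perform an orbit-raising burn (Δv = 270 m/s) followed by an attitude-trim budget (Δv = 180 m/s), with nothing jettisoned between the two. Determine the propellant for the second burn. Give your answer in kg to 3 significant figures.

propellant for the second burn ≈ 11.0 kg

v_e = Isp · g₀ = 233 × 9.8 = 2283.4 m/s.
After the first burn: m = 164 × exp(−270/2283.4) = 164 × 0.88848 = 145.711 kg.
After the second burn: m = 145.711 × exp(−180/2283.4) = 145.711 × 0.92420 = 134.666 kg.
Second-burn propellant = 145.711 − 134.666 = 11.045 kg.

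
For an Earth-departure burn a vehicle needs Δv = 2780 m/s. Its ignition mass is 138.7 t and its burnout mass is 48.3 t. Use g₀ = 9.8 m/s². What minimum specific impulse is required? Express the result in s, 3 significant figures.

ln(m₀/m_f) = ln(138700/48300) = ln(2.872) = 1.0549.
Rocket equation: v_e = Δv / ln(m₀/m_f) = 2780 / 1.0549 = 2635.4 m/s.
Isp = v_e / g₀ = 2635.4 / 9.8 = 268.9 s.

Isp ≈ 269 s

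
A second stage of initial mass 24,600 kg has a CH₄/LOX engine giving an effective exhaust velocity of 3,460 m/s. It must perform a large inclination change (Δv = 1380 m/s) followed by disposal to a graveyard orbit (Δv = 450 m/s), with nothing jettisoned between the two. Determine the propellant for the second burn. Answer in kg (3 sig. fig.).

propellant for the second burn ≈ 2010 kg

After the first burn: m = 24600 × exp(−1380/3460.0) = 24600 × 0.67110 = 16,509.1 kg.
After the second burn: m = 16,509.1 × exp(−450/3460.0) = 16,509.1 × 0.87804 = 14,495.7 kg.
Second-burn propellant = 16,509.1 − 14,495.7 = 2,013.4 kg.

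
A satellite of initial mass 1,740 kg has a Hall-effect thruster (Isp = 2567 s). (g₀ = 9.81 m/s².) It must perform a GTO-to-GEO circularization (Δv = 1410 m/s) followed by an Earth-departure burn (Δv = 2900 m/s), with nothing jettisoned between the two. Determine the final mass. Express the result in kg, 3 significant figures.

final mass ≈ 1470 kg

v_e = Isp · g₀ = 2567 × 9.81 = 25182.3 m/s.
After the first burn: m = 1740 × exp(−1410/25182.3) = 1740 × 0.94555 = 1,645.26 kg.
After the second burn: m = 1,645.26 × exp(−2900/25182.3) = 1,645.26 × 0.89122 = 1,466.29 kg.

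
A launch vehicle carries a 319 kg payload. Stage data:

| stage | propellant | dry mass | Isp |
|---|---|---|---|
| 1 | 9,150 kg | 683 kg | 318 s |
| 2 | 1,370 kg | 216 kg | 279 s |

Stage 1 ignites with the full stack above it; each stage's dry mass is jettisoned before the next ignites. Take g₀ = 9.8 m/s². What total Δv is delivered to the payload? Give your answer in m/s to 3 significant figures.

Δv ≈ 8180 m/s

Ignition mass of stage 1 = 9,150+683 + 1,370+216 + 319 = 11,738 kg.
Stage 1: m₀ = 11,738 kg, m_f = 11,738 − 9,150 = 2,588 kg; Δv = 318×9.8×ln(4.536) = 3116.4×1.5119 ≈ 4712 m/s.
Stage 2: m₀ = 1,905 kg, m_f = 1,905 − 1,370 = 535 kg; Δv = 279×9.8×ln(3.561) = 2734.2×1.2700 ≈ 3472 m/s.
Total Δv = 4712 + 3472 = 8184 m/s.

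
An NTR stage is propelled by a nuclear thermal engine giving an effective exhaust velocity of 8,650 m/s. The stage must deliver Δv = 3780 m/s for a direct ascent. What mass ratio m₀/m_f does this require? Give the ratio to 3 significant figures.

By the Tsiolkovsky rocket equation, m₀/m_f = exp(Δv / v_e) = exp(3780 / 8650.0) = exp(0.4370) = 1.5480.

mass ratio ≈ 1.55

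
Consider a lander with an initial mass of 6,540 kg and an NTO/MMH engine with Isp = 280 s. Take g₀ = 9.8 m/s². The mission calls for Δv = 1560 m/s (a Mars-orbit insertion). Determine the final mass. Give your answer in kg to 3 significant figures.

final mass ≈ 3700 kg

v_e = Isp · g₀ = 280 × 9.8 = 2744.0 m/s.
Rocket equation: m₀/m_f = exp(Δv / v_e) = exp(1560 / 2744.0) = exp(0.5685) = 1.7656.
m_f = m₀ / 1.7656 = 6,540 / 1.7656 = 3,704.12 kg.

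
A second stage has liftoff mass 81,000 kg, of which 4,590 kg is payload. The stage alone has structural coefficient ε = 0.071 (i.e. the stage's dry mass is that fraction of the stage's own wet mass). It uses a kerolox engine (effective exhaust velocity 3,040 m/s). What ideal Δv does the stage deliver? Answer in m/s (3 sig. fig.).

Stage wet mass = m₀ − payload = 81,000 − 4,590 = 76,410 kg.
Stage dry mass = ε × stage wet mass = 0.071 × 76,410 = 5,425.11 kg.
Burnout mass m_f = stage dry + payload = 5,425.11 + 4,590 = 10,015.11 kg.
Δv = v_e · ln(81,000/10,015.11) = 3040.0 × ln(8.088) = 3040.0 × 2.0904 ≈ 6355 m/s.

Δv ≈ 6350 m/s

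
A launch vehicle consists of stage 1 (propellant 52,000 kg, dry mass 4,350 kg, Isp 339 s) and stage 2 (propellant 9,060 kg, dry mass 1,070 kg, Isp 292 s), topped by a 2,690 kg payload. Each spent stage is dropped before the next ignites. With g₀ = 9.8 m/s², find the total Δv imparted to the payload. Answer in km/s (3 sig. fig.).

Δv ≈ 8.14 km/s

Ignition mass of stage 1 = 52,000+4,350 + 9,060+1,070 + 2,690 = 69,170 kg.
Stage 1: m₀ = 69,170 kg, m_f = 69,170 − 52,000 = 17,170 kg; Δv = 339×9.8×ln(4.029) = 3322.2×1.3934 ≈ 4629 m/s.
Stage 2: m₀ = 12,820 kg, m_f = 12,820 − 9,060 = 3,760 kg; Δv = 292×9.8×ln(3.41) = 2861.6×1.2266 ≈ 3510 m/s.
Total Δv = 4629 + 3510 = 8139 m/s.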